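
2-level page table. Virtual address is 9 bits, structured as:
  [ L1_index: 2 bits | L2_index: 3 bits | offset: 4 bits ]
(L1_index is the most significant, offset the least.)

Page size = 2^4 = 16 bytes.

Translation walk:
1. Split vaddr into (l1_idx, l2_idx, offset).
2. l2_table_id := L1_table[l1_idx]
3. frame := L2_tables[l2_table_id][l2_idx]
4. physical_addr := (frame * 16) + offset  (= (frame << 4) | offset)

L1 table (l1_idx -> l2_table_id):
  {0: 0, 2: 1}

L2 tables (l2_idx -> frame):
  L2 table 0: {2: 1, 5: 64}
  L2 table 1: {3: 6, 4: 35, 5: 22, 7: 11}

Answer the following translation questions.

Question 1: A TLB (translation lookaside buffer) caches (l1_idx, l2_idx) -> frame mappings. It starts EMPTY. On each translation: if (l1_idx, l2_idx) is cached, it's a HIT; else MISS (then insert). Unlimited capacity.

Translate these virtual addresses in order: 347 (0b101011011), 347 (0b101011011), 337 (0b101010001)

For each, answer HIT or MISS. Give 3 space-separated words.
vaddr=347: (2,5) not in TLB -> MISS, insert
vaddr=347: (2,5) in TLB -> HIT
vaddr=337: (2,5) in TLB -> HIT

Answer: MISS HIT HIT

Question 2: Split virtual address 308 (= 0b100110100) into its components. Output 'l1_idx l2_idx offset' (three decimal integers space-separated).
vaddr = 308 = 0b100110100
  top 2 bits -> l1_idx = 2
  next 3 bits -> l2_idx = 3
  bottom 4 bits -> offset = 4

Answer: 2 3 4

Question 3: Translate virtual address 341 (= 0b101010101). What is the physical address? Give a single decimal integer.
vaddr = 341 = 0b101010101
Split: l1_idx=2, l2_idx=5, offset=5
L1[2] = 1
L2[1][5] = 22
paddr = 22 * 16 + 5 = 357

Answer: 357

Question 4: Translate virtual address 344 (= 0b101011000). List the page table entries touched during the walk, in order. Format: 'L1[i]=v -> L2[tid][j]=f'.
Answer: L1[2]=1 -> L2[1][5]=22

Derivation:
vaddr = 344 = 0b101011000
Split: l1_idx=2, l2_idx=5, offset=8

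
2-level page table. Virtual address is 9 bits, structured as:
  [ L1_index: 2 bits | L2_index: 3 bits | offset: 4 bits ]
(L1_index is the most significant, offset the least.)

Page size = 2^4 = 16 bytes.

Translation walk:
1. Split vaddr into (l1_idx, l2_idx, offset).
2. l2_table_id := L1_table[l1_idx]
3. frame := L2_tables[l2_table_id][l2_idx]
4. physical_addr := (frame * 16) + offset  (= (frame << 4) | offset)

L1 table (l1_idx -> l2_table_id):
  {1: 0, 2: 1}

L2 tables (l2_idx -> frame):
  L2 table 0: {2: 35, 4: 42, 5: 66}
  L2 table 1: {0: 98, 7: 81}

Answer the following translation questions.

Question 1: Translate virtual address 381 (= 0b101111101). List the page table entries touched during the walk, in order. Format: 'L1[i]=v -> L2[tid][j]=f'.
vaddr = 381 = 0b101111101
Split: l1_idx=2, l2_idx=7, offset=13

Answer: L1[2]=1 -> L2[1][7]=81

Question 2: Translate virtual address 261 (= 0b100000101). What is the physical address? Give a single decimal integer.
vaddr = 261 = 0b100000101
Split: l1_idx=2, l2_idx=0, offset=5
L1[2] = 1
L2[1][0] = 98
paddr = 98 * 16 + 5 = 1573

Answer: 1573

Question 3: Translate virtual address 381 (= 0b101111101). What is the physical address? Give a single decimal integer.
vaddr = 381 = 0b101111101
Split: l1_idx=2, l2_idx=7, offset=13
L1[2] = 1
L2[1][7] = 81
paddr = 81 * 16 + 13 = 1309

Answer: 1309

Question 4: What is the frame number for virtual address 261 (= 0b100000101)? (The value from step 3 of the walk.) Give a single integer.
vaddr = 261: l1_idx=2, l2_idx=0
L1[2] = 1; L2[1][0] = 98

Answer: 98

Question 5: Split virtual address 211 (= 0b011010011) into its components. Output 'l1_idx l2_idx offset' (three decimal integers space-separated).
Answer: 1 5 3

Derivation:
vaddr = 211 = 0b011010011
  top 2 bits -> l1_idx = 1
  next 3 bits -> l2_idx = 5
  bottom 4 bits -> offset = 3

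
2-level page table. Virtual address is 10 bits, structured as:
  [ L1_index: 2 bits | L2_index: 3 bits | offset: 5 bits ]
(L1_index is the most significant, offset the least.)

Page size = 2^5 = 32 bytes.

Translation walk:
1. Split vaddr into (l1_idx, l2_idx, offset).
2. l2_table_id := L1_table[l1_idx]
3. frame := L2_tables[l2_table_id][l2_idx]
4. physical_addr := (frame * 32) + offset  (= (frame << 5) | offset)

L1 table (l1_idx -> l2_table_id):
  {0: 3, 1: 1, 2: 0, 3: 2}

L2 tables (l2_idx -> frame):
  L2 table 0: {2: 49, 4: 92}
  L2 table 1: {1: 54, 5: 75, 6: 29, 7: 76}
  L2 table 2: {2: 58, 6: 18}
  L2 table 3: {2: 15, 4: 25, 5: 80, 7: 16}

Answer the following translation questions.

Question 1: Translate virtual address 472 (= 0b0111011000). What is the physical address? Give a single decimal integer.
vaddr = 472 = 0b0111011000
Split: l1_idx=1, l2_idx=6, offset=24
L1[1] = 1
L2[1][6] = 29
paddr = 29 * 32 + 24 = 952

Answer: 952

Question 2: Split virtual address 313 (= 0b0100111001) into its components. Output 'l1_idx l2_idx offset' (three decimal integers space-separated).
vaddr = 313 = 0b0100111001
  top 2 bits -> l1_idx = 1
  next 3 bits -> l2_idx = 1
  bottom 5 bits -> offset = 25

Answer: 1 1 25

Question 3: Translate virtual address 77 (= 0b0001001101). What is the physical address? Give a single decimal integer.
Answer: 493

Derivation:
vaddr = 77 = 0b0001001101
Split: l1_idx=0, l2_idx=2, offset=13
L1[0] = 3
L2[3][2] = 15
paddr = 15 * 32 + 13 = 493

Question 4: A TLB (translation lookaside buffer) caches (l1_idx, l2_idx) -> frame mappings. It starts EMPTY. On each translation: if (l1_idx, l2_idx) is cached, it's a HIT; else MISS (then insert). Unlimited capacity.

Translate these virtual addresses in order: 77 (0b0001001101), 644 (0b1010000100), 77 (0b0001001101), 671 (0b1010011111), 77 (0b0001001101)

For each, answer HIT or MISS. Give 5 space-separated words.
vaddr=77: (0,2) not in TLB -> MISS, insert
vaddr=644: (2,4) not in TLB -> MISS, insert
vaddr=77: (0,2) in TLB -> HIT
vaddr=671: (2,4) in TLB -> HIT
vaddr=77: (0,2) in TLB -> HIT

Answer: MISS MISS HIT HIT HIT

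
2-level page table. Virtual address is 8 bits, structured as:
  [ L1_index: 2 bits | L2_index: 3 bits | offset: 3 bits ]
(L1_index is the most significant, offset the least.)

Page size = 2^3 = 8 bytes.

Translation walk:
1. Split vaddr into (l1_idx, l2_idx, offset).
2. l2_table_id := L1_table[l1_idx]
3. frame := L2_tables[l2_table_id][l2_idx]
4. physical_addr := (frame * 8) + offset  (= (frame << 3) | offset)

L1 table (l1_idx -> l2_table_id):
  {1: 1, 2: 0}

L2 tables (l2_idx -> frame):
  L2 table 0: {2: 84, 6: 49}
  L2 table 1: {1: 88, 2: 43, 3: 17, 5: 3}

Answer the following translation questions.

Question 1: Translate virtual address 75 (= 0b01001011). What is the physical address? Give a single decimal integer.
vaddr = 75 = 0b01001011
Split: l1_idx=1, l2_idx=1, offset=3
L1[1] = 1
L2[1][1] = 88
paddr = 88 * 8 + 3 = 707

Answer: 707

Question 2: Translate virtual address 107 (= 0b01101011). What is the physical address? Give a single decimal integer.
vaddr = 107 = 0b01101011
Split: l1_idx=1, l2_idx=5, offset=3
L1[1] = 1
L2[1][5] = 3
paddr = 3 * 8 + 3 = 27

Answer: 27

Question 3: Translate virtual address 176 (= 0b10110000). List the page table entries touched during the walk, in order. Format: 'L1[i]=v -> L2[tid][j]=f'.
vaddr = 176 = 0b10110000
Split: l1_idx=2, l2_idx=6, offset=0

Answer: L1[2]=0 -> L2[0][6]=49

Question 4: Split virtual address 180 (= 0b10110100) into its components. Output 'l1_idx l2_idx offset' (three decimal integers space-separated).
Answer: 2 6 4

Derivation:
vaddr = 180 = 0b10110100
  top 2 bits -> l1_idx = 2
  next 3 bits -> l2_idx = 6
  bottom 3 bits -> offset = 4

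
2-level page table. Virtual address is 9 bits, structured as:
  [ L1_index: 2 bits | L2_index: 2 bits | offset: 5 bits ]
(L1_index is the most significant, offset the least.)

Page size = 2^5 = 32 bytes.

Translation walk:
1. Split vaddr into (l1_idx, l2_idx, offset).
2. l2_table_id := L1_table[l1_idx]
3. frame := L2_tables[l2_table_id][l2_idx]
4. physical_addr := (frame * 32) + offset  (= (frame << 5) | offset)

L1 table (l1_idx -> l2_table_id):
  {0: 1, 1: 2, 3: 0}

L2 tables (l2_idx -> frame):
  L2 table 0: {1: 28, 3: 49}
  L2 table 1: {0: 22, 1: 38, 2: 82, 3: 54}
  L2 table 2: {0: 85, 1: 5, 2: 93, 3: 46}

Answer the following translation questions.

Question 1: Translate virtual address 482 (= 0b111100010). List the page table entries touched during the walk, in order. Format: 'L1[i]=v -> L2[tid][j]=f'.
Answer: L1[3]=0 -> L2[0][3]=49

Derivation:
vaddr = 482 = 0b111100010
Split: l1_idx=3, l2_idx=3, offset=2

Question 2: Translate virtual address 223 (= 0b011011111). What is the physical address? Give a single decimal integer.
Answer: 3007

Derivation:
vaddr = 223 = 0b011011111
Split: l1_idx=1, l2_idx=2, offset=31
L1[1] = 2
L2[2][2] = 93
paddr = 93 * 32 + 31 = 3007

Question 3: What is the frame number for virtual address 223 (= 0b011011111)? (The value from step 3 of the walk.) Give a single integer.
Answer: 93

Derivation:
vaddr = 223: l1_idx=1, l2_idx=2
L1[1] = 2; L2[2][2] = 93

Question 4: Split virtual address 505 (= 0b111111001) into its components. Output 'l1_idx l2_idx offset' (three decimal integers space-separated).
Answer: 3 3 25

Derivation:
vaddr = 505 = 0b111111001
  top 2 bits -> l1_idx = 3
  next 2 bits -> l2_idx = 3
  bottom 5 bits -> offset = 25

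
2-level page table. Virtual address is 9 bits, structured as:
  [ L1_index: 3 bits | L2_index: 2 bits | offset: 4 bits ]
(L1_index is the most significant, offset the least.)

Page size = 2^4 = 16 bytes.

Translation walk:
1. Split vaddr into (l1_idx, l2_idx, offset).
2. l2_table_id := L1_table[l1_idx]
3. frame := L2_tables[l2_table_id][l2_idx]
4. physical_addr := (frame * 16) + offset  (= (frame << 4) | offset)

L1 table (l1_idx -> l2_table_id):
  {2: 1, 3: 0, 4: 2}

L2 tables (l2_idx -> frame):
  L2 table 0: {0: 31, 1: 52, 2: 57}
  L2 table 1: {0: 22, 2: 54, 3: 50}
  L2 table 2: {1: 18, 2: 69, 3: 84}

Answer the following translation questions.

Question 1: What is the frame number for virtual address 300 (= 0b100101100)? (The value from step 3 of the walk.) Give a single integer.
vaddr = 300: l1_idx=4, l2_idx=2
L1[4] = 2; L2[2][2] = 69

Answer: 69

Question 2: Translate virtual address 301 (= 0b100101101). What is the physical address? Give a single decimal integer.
Answer: 1117

Derivation:
vaddr = 301 = 0b100101101
Split: l1_idx=4, l2_idx=2, offset=13
L1[4] = 2
L2[2][2] = 69
paddr = 69 * 16 + 13 = 1117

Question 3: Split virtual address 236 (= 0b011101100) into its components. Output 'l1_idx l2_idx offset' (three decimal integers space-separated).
vaddr = 236 = 0b011101100
  top 3 bits -> l1_idx = 3
  next 2 bits -> l2_idx = 2
  bottom 4 bits -> offset = 12

Answer: 3 2 12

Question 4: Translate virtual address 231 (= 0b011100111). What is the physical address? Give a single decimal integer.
vaddr = 231 = 0b011100111
Split: l1_idx=3, l2_idx=2, offset=7
L1[3] = 0
L2[0][2] = 57
paddr = 57 * 16 + 7 = 919

Answer: 919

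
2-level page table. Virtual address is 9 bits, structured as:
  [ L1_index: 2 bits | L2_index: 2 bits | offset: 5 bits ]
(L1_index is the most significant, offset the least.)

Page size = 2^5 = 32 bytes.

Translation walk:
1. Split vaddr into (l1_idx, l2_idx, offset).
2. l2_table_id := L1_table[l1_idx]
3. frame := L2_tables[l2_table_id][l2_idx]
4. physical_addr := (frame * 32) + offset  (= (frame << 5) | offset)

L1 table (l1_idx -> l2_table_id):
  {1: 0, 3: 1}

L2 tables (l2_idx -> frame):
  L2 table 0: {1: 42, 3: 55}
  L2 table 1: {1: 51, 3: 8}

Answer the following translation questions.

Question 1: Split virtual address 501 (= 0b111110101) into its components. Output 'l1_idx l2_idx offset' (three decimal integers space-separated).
vaddr = 501 = 0b111110101
  top 2 bits -> l1_idx = 3
  next 2 bits -> l2_idx = 3
  bottom 5 bits -> offset = 21

Answer: 3 3 21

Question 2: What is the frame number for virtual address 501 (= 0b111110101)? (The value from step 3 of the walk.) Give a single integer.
Answer: 8

Derivation:
vaddr = 501: l1_idx=3, l2_idx=3
L1[3] = 1; L2[1][3] = 8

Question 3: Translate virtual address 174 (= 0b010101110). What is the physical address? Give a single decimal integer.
Answer: 1358

Derivation:
vaddr = 174 = 0b010101110
Split: l1_idx=1, l2_idx=1, offset=14
L1[1] = 0
L2[0][1] = 42
paddr = 42 * 32 + 14 = 1358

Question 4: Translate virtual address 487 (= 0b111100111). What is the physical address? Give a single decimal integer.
vaddr = 487 = 0b111100111
Split: l1_idx=3, l2_idx=3, offset=7
L1[3] = 1
L2[1][3] = 8
paddr = 8 * 32 + 7 = 263

Answer: 263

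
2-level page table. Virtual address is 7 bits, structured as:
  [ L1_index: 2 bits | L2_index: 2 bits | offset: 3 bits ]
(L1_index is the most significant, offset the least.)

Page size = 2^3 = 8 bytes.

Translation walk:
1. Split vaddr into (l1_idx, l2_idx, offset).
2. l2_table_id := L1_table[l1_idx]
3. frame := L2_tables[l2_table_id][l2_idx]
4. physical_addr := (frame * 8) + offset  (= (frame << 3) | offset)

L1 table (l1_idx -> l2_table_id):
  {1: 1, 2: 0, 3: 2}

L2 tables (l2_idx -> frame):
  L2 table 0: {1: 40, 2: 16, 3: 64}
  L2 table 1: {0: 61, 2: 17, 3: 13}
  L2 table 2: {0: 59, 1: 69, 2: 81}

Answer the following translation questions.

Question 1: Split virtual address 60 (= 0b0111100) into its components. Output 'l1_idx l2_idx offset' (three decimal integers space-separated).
Answer: 1 3 4

Derivation:
vaddr = 60 = 0b0111100
  top 2 bits -> l1_idx = 1
  next 2 bits -> l2_idx = 3
  bottom 3 bits -> offset = 4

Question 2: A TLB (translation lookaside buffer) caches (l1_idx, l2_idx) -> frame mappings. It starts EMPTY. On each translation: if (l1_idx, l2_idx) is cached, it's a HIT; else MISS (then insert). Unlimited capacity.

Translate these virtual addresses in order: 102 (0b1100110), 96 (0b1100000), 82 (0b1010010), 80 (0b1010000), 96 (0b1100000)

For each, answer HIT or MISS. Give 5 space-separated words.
Answer: MISS HIT MISS HIT HIT

Derivation:
vaddr=102: (3,0) not in TLB -> MISS, insert
vaddr=96: (3,0) in TLB -> HIT
vaddr=82: (2,2) not in TLB -> MISS, insert
vaddr=80: (2,2) in TLB -> HIT
vaddr=96: (3,0) in TLB -> HIT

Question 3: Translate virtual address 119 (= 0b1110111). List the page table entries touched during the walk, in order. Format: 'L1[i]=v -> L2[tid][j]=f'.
vaddr = 119 = 0b1110111
Split: l1_idx=3, l2_idx=2, offset=7

Answer: L1[3]=2 -> L2[2][2]=81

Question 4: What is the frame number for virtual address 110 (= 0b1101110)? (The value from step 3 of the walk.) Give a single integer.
vaddr = 110: l1_idx=3, l2_idx=1
L1[3] = 2; L2[2][1] = 69

Answer: 69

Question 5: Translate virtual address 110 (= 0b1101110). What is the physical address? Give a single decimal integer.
Answer: 558

Derivation:
vaddr = 110 = 0b1101110
Split: l1_idx=3, l2_idx=1, offset=6
L1[3] = 2
L2[2][1] = 69
paddr = 69 * 8 + 6 = 558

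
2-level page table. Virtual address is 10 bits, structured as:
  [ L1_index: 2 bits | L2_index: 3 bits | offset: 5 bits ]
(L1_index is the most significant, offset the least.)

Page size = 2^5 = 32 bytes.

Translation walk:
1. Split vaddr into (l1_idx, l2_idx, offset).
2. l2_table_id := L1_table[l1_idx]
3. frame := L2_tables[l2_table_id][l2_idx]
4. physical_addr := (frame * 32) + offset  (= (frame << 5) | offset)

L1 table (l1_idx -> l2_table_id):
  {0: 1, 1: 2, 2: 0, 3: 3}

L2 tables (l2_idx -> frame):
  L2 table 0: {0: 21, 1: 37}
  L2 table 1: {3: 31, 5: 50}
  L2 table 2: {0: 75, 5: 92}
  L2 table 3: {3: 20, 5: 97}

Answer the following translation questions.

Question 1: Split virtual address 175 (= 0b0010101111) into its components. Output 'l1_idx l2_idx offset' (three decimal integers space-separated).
Answer: 0 5 15

Derivation:
vaddr = 175 = 0b0010101111
  top 2 bits -> l1_idx = 0
  next 3 bits -> l2_idx = 5
  bottom 5 bits -> offset = 15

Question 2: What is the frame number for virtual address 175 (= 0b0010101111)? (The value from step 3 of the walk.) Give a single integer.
Answer: 50

Derivation:
vaddr = 175: l1_idx=0, l2_idx=5
L1[0] = 1; L2[1][5] = 50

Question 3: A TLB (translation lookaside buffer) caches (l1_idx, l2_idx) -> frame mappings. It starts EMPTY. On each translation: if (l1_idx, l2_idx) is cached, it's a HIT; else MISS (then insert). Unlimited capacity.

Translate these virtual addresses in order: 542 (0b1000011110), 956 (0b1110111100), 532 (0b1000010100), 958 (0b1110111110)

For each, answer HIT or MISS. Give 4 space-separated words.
vaddr=542: (2,0) not in TLB -> MISS, insert
vaddr=956: (3,5) not in TLB -> MISS, insert
vaddr=532: (2,0) in TLB -> HIT
vaddr=958: (3,5) in TLB -> HIT

Answer: MISS MISS HIT HIT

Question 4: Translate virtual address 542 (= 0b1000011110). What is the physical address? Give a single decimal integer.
vaddr = 542 = 0b1000011110
Split: l1_idx=2, l2_idx=0, offset=30
L1[2] = 0
L2[0][0] = 21
paddr = 21 * 32 + 30 = 702

Answer: 702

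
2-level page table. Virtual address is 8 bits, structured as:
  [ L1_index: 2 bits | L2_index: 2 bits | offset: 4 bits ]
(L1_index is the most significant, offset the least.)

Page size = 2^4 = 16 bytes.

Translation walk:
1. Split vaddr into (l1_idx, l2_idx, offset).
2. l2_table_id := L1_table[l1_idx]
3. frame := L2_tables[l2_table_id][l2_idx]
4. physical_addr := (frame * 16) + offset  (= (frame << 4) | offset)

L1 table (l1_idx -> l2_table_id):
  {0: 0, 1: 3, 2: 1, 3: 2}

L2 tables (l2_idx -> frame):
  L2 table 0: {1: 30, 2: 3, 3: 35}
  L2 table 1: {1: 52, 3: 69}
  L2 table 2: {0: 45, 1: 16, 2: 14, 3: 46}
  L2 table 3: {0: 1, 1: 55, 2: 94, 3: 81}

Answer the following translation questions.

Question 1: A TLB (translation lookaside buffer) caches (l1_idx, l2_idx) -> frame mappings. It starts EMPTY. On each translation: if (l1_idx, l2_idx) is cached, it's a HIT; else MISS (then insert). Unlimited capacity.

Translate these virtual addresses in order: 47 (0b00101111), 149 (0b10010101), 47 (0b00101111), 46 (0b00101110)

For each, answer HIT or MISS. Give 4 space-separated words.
Answer: MISS MISS HIT HIT

Derivation:
vaddr=47: (0,2) not in TLB -> MISS, insert
vaddr=149: (2,1) not in TLB -> MISS, insert
vaddr=47: (0,2) in TLB -> HIT
vaddr=46: (0,2) in TLB -> HIT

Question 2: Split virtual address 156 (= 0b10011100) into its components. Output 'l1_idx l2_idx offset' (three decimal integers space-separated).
vaddr = 156 = 0b10011100
  top 2 bits -> l1_idx = 2
  next 2 bits -> l2_idx = 1
  bottom 4 bits -> offset = 12

Answer: 2 1 12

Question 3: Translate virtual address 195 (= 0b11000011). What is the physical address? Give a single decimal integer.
vaddr = 195 = 0b11000011
Split: l1_idx=3, l2_idx=0, offset=3
L1[3] = 2
L2[2][0] = 45
paddr = 45 * 16 + 3 = 723

Answer: 723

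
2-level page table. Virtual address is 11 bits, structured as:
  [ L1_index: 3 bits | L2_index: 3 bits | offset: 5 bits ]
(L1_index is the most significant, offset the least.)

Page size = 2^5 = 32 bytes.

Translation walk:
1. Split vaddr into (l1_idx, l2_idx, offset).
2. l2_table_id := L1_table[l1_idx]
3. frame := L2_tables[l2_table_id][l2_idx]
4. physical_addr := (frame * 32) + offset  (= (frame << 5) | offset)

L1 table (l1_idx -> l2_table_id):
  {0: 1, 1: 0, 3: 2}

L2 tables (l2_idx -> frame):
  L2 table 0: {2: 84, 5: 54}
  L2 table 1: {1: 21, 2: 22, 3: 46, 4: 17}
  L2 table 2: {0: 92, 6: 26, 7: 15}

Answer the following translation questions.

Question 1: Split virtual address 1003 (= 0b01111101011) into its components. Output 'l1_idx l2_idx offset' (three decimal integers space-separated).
Answer: 3 7 11

Derivation:
vaddr = 1003 = 0b01111101011
  top 3 bits -> l1_idx = 3
  next 3 bits -> l2_idx = 7
  bottom 5 bits -> offset = 11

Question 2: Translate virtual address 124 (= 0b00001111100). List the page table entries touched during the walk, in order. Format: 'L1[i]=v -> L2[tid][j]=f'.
Answer: L1[0]=1 -> L2[1][3]=46

Derivation:
vaddr = 124 = 0b00001111100
Split: l1_idx=0, l2_idx=3, offset=28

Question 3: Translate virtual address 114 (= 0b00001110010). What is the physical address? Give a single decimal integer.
vaddr = 114 = 0b00001110010
Split: l1_idx=0, l2_idx=3, offset=18
L1[0] = 1
L2[1][3] = 46
paddr = 46 * 32 + 18 = 1490

Answer: 1490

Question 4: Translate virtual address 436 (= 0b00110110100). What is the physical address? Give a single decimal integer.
Answer: 1748

Derivation:
vaddr = 436 = 0b00110110100
Split: l1_idx=1, l2_idx=5, offset=20
L1[1] = 0
L2[0][5] = 54
paddr = 54 * 32 + 20 = 1748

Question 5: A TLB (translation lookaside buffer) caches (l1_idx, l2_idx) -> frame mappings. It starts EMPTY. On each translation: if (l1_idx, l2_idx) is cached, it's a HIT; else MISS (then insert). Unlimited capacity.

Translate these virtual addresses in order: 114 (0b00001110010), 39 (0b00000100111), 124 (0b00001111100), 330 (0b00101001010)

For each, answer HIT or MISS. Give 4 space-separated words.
Answer: MISS MISS HIT MISS

Derivation:
vaddr=114: (0,3) not in TLB -> MISS, insert
vaddr=39: (0,1) not in TLB -> MISS, insert
vaddr=124: (0,3) in TLB -> HIT
vaddr=330: (1,2) not in TLB -> MISS, insert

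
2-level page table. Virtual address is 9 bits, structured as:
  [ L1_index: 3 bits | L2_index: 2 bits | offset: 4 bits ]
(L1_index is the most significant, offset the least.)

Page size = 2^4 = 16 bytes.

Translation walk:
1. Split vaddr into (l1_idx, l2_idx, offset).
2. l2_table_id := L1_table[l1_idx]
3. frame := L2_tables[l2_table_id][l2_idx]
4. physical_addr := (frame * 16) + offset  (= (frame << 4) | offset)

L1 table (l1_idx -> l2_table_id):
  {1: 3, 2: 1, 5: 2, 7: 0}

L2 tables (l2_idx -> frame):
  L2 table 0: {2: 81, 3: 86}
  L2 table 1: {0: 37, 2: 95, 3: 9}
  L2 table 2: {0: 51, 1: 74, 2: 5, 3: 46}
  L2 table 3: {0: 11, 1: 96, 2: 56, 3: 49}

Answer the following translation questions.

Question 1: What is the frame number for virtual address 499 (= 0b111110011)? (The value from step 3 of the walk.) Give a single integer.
Answer: 86

Derivation:
vaddr = 499: l1_idx=7, l2_idx=3
L1[7] = 0; L2[0][3] = 86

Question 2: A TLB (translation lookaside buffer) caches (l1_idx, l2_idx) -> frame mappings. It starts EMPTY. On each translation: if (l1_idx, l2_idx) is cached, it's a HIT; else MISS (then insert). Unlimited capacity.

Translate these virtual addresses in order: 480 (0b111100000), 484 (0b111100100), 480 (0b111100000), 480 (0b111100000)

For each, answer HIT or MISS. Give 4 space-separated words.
vaddr=480: (7,2) not in TLB -> MISS, insert
vaddr=484: (7,2) in TLB -> HIT
vaddr=480: (7,2) in TLB -> HIT
vaddr=480: (7,2) in TLB -> HIT

Answer: MISS HIT HIT HIT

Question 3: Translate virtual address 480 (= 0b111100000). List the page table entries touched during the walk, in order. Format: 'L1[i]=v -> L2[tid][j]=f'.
vaddr = 480 = 0b111100000
Split: l1_idx=7, l2_idx=2, offset=0

Answer: L1[7]=0 -> L2[0][2]=81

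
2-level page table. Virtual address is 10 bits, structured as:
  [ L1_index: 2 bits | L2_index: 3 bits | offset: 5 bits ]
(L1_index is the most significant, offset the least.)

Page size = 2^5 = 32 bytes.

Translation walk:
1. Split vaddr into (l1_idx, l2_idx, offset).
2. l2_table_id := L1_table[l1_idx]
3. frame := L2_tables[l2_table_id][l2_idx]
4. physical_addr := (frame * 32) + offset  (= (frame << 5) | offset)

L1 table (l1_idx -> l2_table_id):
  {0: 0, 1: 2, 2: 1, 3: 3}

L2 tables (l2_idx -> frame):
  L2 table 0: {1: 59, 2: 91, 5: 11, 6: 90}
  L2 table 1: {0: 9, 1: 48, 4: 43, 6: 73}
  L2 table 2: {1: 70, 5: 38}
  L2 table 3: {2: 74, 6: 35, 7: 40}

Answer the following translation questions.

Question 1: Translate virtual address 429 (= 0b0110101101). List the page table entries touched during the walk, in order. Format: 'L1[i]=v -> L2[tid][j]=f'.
vaddr = 429 = 0b0110101101
Split: l1_idx=1, l2_idx=5, offset=13

Answer: L1[1]=2 -> L2[2][5]=38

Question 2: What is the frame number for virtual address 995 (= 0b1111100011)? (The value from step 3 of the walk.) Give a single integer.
Answer: 40

Derivation:
vaddr = 995: l1_idx=3, l2_idx=7
L1[3] = 3; L2[3][7] = 40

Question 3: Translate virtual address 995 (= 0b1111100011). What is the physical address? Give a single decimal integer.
vaddr = 995 = 0b1111100011
Split: l1_idx=3, l2_idx=7, offset=3
L1[3] = 3
L2[3][7] = 40
paddr = 40 * 32 + 3 = 1283

Answer: 1283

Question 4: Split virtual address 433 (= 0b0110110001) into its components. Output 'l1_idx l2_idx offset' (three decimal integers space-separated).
vaddr = 433 = 0b0110110001
  top 2 bits -> l1_idx = 1
  next 3 bits -> l2_idx = 5
  bottom 5 bits -> offset = 17

Answer: 1 5 17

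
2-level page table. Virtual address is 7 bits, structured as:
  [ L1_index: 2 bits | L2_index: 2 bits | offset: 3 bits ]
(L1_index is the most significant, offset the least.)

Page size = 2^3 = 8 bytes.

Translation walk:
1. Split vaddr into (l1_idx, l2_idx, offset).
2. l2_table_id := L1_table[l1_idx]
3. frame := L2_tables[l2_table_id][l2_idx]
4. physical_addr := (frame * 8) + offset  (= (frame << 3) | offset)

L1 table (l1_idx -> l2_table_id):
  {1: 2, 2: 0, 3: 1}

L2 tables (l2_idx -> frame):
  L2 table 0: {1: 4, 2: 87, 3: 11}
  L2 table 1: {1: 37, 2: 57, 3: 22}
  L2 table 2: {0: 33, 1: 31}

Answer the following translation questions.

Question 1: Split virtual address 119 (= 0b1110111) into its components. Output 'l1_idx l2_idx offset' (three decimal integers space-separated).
vaddr = 119 = 0b1110111
  top 2 bits -> l1_idx = 3
  next 2 bits -> l2_idx = 2
  bottom 3 bits -> offset = 7

Answer: 3 2 7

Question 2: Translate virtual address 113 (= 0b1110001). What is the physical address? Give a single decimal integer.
vaddr = 113 = 0b1110001
Split: l1_idx=3, l2_idx=2, offset=1
L1[3] = 1
L2[1][2] = 57
paddr = 57 * 8 + 1 = 457

Answer: 457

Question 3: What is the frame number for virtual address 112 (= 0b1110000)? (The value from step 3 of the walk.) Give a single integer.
Answer: 57

Derivation:
vaddr = 112: l1_idx=3, l2_idx=2
L1[3] = 1; L2[1][2] = 57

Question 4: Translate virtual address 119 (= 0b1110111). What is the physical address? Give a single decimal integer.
Answer: 463

Derivation:
vaddr = 119 = 0b1110111
Split: l1_idx=3, l2_idx=2, offset=7
L1[3] = 1
L2[1][2] = 57
paddr = 57 * 8 + 7 = 463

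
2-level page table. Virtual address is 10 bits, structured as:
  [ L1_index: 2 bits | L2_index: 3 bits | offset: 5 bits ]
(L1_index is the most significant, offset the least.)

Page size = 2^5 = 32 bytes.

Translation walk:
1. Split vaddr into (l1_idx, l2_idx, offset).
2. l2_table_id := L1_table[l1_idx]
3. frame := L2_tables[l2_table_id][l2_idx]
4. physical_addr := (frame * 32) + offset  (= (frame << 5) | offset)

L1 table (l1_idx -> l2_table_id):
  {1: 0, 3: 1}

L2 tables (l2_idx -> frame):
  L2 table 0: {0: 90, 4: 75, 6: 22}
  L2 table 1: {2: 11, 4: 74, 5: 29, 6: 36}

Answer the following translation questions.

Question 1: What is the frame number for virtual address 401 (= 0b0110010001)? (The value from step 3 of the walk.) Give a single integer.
vaddr = 401: l1_idx=1, l2_idx=4
L1[1] = 0; L2[0][4] = 75

Answer: 75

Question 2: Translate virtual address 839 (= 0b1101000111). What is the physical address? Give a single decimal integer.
vaddr = 839 = 0b1101000111
Split: l1_idx=3, l2_idx=2, offset=7
L1[3] = 1
L2[1][2] = 11
paddr = 11 * 32 + 7 = 359

Answer: 359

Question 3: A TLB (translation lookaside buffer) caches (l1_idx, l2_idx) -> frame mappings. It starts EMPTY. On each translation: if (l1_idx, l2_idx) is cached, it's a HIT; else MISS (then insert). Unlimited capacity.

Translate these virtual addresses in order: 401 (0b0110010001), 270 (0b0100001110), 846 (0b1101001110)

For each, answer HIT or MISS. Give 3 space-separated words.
Answer: MISS MISS MISS

Derivation:
vaddr=401: (1,4) not in TLB -> MISS, insert
vaddr=270: (1,0) not in TLB -> MISS, insert
vaddr=846: (3,2) not in TLB -> MISS, insert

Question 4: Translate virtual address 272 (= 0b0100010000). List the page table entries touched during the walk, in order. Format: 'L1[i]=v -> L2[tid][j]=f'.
vaddr = 272 = 0b0100010000
Split: l1_idx=1, l2_idx=0, offset=16

Answer: L1[1]=0 -> L2[0][0]=90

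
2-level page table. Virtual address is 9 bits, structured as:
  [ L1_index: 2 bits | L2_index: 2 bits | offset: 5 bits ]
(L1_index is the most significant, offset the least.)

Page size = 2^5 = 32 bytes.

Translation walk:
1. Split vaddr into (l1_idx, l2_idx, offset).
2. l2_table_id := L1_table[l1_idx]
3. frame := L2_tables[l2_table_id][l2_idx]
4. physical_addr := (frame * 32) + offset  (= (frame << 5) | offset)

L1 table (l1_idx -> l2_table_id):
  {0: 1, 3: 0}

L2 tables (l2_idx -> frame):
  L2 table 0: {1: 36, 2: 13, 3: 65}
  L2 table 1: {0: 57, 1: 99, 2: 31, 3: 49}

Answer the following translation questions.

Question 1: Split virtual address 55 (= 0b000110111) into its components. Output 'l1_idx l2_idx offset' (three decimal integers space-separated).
Answer: 0 1 23

Derivation:
vaddr = 55 = 0b000110111
  top 2 bits -> l1_idx = 0
  next 2 bits -> l2_idx = 1
  bottom 5 bits -> offset = 23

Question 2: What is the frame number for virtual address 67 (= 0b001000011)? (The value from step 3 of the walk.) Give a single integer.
Answer: 31

Derivation:
vaddr = 67: l1_idx=0, l2_idx=2
L1[0] = 1; L2[1][2] = 31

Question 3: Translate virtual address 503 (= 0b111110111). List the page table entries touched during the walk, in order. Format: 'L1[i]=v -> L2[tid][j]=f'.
vaddr = 503 = 0b111110111
Split: l1_idx=3, l2_idx=3, offset=23

Answer: L1[3]=0 -> L2[0][3]=65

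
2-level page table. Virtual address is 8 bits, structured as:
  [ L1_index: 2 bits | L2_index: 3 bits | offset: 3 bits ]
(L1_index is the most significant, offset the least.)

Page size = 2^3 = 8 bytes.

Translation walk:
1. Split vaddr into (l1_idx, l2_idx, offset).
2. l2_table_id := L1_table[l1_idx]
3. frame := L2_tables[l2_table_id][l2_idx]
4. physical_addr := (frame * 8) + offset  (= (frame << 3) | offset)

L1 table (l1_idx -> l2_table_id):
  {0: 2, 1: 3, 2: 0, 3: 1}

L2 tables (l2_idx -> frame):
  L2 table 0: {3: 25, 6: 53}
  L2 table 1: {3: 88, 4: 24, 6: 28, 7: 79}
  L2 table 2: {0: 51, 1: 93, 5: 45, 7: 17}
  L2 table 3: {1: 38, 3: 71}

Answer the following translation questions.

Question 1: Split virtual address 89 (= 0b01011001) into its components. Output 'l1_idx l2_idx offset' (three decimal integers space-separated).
Answer: 1 3 1

Derivation:
vaddr = 89 = 0b01011001
  top 2 bits -> l1_idx = 1
  next 3 bits -> l2_idx = 3
  bottom 3 bits -> offset = 1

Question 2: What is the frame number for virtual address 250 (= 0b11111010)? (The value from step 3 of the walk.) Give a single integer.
Answer: 79

Derivation:
vaddr = 250: l1_idx=3, l2_idx=7
L1[3] = 1; L2[1][7] = 79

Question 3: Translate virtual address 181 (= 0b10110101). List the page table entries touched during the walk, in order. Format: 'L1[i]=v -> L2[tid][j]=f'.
Answer: L1[2]=0 -> L2[0][6]=53

Derivation:
vaddr = 181 = 0b10110101
Split: l1_idx=2, l2_idx=6, offset=5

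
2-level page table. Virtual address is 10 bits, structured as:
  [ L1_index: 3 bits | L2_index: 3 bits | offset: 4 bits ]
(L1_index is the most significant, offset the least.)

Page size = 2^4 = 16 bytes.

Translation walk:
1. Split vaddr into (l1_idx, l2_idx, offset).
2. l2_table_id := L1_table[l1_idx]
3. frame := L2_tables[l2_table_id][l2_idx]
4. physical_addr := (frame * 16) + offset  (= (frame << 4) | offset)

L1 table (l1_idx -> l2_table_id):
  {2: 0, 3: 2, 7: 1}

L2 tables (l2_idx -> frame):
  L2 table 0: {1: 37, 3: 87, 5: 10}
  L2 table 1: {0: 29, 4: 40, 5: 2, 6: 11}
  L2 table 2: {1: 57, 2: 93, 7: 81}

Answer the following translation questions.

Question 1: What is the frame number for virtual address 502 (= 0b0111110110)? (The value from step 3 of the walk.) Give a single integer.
Answer: 81

Derivation:
vaddr = 502: l1_idx=3, l2_idx=7
L1[3] = 2; L2[2][7] = 81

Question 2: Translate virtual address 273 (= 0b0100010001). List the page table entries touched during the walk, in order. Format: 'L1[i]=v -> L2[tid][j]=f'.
Answer: L1[2]=0 -> L2[0][1]=37

Derivation:
vaddr = 273 = 0b0100010001
Split: l1_idx=2, l2_idx=1, offset=1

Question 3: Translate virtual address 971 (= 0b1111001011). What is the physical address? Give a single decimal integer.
Answer: 651

Derivation:
vaddr = 971 = 0b1111001011
Split: l1_idx=7, l2_idx=4, offset=11
L1[7] = 1
L2[1][4] = 40
paddr = 40 * 16 + 11 = 651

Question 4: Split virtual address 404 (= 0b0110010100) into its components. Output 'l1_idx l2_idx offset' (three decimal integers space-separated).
vaddr = 404 = 0b0110010100
  top 3 bits -> l1_idx = 3
  next 3 bits -> l2_idx = 1
  bottom 4 bits -> offset = 4

Answer: 3 1 4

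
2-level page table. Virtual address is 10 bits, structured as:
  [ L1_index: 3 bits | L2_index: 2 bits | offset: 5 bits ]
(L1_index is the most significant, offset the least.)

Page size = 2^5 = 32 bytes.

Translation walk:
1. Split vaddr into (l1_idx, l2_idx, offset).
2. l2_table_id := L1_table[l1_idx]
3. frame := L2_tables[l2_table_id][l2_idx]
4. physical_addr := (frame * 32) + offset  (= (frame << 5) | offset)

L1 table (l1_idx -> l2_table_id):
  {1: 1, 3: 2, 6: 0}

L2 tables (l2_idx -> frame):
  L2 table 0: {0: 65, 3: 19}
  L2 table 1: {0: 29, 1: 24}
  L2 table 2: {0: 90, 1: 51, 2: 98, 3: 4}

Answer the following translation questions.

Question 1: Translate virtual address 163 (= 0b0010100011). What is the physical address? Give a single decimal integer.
vaddr = 163 = 0b0010100011
Split: l1_idx=1, l2_idx=1, offset=3
L1[1] = 1
L2[1][1] = 24
paddr = 24 * 32 + 3 = 771

Answer: 771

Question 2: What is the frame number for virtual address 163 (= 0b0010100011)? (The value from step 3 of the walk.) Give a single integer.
Answer: 24

Derivation:
vaddr = 163: l1_idx=1, l2_idx=1
L1[1] = 1; L2[1][1] = 24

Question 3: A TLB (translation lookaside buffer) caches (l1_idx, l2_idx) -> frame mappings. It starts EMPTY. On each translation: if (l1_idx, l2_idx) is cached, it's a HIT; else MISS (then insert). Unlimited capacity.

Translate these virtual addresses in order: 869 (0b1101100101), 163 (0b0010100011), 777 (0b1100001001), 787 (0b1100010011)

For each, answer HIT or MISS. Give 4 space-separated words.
Answer: MISS MISS MISS HIT

Derivation:
vaddr=869: (6,3) not in TLB -> MISS, insert
vaddr=163: (1,1) not in TLB -> MISS, insert
vaddr=777: (6,0) not in TLB -> MISS, insert
vaddr=787: (6,0) in TLB -> HIT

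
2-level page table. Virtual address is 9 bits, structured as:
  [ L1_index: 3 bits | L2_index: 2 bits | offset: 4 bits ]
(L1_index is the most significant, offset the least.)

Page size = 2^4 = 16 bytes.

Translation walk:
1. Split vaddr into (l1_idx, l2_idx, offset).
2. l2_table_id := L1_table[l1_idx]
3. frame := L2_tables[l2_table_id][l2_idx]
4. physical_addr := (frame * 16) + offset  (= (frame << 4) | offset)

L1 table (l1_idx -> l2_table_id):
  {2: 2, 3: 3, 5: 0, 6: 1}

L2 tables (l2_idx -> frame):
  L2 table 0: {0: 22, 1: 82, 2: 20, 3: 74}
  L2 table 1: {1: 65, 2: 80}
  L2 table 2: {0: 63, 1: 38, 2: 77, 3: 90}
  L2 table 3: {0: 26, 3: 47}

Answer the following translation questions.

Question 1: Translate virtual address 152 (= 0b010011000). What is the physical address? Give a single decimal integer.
vaddr = 152 = 0b010011000
Split: l1_idx=2, l2_idx=1, offset=8
L1[2] = 2
L2[2][1] = 38
paddr = 38 * 16 + 8 = 616

Answer: 616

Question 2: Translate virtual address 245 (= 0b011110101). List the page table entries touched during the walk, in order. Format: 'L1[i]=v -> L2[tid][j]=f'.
Answer: L1[3]=3 -> L2[3][3]=47

Derivation:
vaddr = 245 = 0b011110101
Split: l1_idx=3, l2_idx=3, offset=5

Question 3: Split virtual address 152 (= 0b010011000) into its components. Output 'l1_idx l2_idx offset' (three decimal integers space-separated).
vaddr = 152 = 0b010011000
  top 3 bits -> l1_idx = 2
  next 2 bits -> l2_idx = 1
  bottom 4 bits -> offset = 8

Answer: 2 1 8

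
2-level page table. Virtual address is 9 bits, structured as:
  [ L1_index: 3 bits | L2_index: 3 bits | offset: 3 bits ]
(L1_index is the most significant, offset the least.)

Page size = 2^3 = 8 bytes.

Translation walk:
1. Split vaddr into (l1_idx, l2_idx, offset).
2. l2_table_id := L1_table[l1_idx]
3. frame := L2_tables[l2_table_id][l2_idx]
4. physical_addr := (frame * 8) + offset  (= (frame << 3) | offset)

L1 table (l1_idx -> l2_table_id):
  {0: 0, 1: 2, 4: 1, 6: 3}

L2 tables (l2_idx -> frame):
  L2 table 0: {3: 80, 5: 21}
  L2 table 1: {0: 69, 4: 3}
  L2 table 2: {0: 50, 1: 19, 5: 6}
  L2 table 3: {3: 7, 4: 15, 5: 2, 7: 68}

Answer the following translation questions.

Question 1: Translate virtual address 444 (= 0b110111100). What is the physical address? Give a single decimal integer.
Answer: 548

Derivation:
vaddr = 444 = 0b110111100
Split: l1_idx=6, l2_idx=7, offset=4
L1[6] = 3
L2[3][7] = 68
paddr = 68 * 8 + 4 = 548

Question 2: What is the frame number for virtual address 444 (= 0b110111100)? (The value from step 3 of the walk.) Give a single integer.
Answer: 68

Derivation:
vaddr = 444: l1_idx=6, l2_idx=7
L1[6] = 3; L2[3][7] = 68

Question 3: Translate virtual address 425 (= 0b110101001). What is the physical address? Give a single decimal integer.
Answer: 17

Derivation:
vaddr = 425 = 0b110101001
Split: l1_idx=6, l2_idx=5, offset=1
L1[6] = 3
L2[3][5] = 2
paddr = 2 * 8 + 1 = 17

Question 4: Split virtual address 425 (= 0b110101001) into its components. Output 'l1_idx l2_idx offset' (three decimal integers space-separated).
vaddr = 425 = 0b110101001
  top 3 bits -> l1_idx = 6
  next 3 bits -> l2_idx = 5
  bottom 3 bits -> offset = 1

Answer: 6 5 1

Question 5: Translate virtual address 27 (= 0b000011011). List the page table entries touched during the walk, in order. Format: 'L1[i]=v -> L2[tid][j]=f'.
vaddr = 27 = 0b000011011
Split: l1_idx=0, l2_idx=3, offset=3

Answer: L1[0]=0 -> L2[0][3]=80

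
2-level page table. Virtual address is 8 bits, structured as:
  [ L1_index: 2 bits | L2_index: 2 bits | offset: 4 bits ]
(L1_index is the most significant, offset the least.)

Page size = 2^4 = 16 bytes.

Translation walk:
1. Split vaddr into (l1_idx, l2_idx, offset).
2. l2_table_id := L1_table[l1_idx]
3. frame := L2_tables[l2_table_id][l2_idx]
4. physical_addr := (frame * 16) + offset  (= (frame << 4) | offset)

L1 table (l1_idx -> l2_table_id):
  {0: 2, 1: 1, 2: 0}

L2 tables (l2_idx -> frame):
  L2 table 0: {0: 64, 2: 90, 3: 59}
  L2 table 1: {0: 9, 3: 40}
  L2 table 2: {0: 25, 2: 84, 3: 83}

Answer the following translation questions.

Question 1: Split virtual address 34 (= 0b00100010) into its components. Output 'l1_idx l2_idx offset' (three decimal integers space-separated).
vaddr = 34 = 0b00100010
  top 2 bits -> l1_idx = 0
  next 2 bits -> l2_idx = 2
  bottom 4 bits -> offset = 2

Answer: 0 2 2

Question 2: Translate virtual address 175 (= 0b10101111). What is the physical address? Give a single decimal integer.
vaddr = 175 = 0b10101111
Split: l1_idx=2, l2_idx=2, offset=15
L1[2] = 0
L2[0][2] = 90
paddr = 90 * 16 + 15 = 1455

Answer: 1455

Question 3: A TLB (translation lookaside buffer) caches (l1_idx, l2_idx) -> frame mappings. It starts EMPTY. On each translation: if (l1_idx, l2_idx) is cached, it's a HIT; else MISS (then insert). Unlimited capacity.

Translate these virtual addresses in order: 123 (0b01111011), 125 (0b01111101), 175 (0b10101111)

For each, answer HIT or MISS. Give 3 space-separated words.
Answer: MISS HIT MISS

Derivation:
vaddr=123: (1,3) not in TLB -> MISS, insert
vaddr=125: (1,3) in TLB -> HIT
vaddr=175: (2,2) not in TLB -> MISS, insert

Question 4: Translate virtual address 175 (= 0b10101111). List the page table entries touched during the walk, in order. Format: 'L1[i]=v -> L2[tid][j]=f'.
vaddr = 175 = 0b10101111
Split: l1_idx=2, l2_idx=2, offset=15

Answer: L1[2]=0 -> L2[0][2]=90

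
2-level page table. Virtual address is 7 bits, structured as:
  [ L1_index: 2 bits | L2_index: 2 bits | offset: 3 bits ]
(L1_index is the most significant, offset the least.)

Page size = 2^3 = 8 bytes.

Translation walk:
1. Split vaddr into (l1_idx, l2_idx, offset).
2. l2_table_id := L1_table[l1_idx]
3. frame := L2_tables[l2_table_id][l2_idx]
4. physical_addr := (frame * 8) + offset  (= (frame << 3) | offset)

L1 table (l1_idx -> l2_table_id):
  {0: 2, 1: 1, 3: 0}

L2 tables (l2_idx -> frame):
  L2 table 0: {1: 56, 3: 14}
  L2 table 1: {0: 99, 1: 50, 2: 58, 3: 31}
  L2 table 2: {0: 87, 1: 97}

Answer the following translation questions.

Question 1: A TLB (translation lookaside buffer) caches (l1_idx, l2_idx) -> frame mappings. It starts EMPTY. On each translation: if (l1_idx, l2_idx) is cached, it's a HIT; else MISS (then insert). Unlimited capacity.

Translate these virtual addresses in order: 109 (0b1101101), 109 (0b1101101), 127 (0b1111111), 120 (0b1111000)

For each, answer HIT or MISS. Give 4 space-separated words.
vaddr=109: (3,1) not in TLB -> MISS, insert
vaddr=109: (3,1) in TLB -> HIT
vaddr=127: (3,3) not in TLB -> MISS, insert
vaddr=120: (3,3) in TLB -> HIT

Answer: MISS HIT MISS HIT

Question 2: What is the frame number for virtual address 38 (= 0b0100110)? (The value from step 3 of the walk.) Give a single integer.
Answer: 99

Derivation:
vaddr = 38: l1_idx=1, l2_idx=0
L1[1] = 1; L2[1][0] = 99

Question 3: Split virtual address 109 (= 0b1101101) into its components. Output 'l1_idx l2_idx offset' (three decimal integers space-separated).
vaddr = 109 = 0b1101101
  top 2 bits -> l1_idx = 3
  next 2 bits -> l2_idx = 1
  bottom 3 bits -> offset = 5

Answer: 3 1 5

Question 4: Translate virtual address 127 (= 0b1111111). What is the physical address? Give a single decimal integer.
Answer: 119

Derivation:
vaddr = 127 = 0b1111111
Split: l1_idx=3, l2_idx=3, offset=7
L1[3] = 0
L2[0][3] = 14
paddr = 14 * 8 + 7 = 119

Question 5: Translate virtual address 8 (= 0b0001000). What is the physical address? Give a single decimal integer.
vaddr = 8 = 0b0001000
Split: l1_idx=0, l2_idx=1, offset=0
L1[0] = 2
L2[2][1] = 97
paddr = 97 * 8 + 0 = 776

Answer: 776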